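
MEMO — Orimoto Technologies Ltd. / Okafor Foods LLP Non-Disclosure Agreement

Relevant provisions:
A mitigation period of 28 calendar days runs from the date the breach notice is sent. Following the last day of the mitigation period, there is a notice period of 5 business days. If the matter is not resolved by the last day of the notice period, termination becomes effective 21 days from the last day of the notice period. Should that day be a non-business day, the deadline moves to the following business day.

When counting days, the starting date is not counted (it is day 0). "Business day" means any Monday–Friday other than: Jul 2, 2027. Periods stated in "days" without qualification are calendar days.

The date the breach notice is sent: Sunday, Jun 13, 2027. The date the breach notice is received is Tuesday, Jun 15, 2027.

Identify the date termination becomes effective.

The last day of the mitigation period: 28 calendar days after Jun 13, 2027 is Jul 11, 2027.
The last day of the notice period: 5 business days after Sunday, Jul 11, 2027, skipping weekends — Jul 12, Jul 13, Jul 14, Jul 15, Jul 16 — lands on Friday, Jul 16, 2027.
The date termination becomes effective: Jul 16, 2027 + 21 days = Aug 6, 2027. Aug 6, 2027 is a Friday and is not a listed holiday, so no roll-forward applies.

Aug 6, 2027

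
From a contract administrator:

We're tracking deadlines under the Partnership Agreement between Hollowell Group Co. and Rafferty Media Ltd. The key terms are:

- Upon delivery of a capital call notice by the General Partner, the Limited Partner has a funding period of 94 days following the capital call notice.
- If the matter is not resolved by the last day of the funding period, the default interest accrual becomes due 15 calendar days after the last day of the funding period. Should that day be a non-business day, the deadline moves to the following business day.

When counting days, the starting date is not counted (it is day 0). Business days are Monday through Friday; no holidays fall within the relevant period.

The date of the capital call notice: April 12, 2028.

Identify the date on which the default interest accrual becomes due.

July 31, 2028

The last day of the funding period: 94 calendar days after April 12, 2028 is July 15, 2028.
Adding 15 calendar days to July 15, 2028 gives July 30, 2028, which is the date on which the default interest accrual becomes due. That falls on a Sunday, so it rolls to the next business day, Monday, July 31, 2028.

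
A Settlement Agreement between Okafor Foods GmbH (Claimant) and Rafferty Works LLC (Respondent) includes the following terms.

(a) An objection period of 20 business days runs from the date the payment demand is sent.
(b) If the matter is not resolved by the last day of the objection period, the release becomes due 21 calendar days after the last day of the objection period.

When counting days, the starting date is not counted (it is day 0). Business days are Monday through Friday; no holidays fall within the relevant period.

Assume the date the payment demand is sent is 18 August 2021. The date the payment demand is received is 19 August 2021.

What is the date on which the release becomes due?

The last day of the objection period: counting 20 business days from Wednesday, 18 August 2021 (Aug 19, Aug 20, Aug 23, Aug 24, …, Sep 13, Sep 14, Sep 15, skipping weekends) reaches Wednesday, 15 September 2021.
The date on which the release becomes due: 21 calendar days after 15 September 2021 is 6 October 2021.

6 October 2021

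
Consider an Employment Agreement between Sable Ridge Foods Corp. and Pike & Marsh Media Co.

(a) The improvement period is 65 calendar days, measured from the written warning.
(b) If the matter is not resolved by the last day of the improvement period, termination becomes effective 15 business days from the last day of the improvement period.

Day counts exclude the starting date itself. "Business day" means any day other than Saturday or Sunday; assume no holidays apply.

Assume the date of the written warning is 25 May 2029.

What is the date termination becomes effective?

The last day of the improvement period: 25 May 2029 + 65 days = 29 July 2029.
From Sunday, 29 July 2029, 15 business days (Jul 30, Jul 31, Aug 1, Aug 2, …, Aug 15, Aug 16, Aug 17, skipping weekends) brings us to Friday, 17 August 2029, which is the date termination becomes effective.

17 August 2029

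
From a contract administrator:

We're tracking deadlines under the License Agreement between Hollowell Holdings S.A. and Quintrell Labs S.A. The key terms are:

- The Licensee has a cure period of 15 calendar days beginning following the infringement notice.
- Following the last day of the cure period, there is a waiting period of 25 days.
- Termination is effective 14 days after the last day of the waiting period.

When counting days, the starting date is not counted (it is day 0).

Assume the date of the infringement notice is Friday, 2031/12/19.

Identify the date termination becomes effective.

2032/02/11

The last day of the cure period: 2031/12/19 + 15 days = 2032/01/03.
Adding 25 calendar days to 2032/01/03 gives 2032/01/28, which is the last day of the waiting period.
The date termination becomes effective: 2032/01/28 + 14 days = 2032/02/11.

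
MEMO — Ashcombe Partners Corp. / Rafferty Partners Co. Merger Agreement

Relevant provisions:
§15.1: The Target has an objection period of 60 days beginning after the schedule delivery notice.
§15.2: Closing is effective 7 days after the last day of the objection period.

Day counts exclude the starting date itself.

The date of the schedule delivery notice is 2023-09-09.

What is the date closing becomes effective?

2023-11-15

The last day of the objection period: 2023-09-09 + 60 days = 2023-11-08.
The date closing becomes effective: 7 calendar days after 2023-11-08 is 2023-11-15.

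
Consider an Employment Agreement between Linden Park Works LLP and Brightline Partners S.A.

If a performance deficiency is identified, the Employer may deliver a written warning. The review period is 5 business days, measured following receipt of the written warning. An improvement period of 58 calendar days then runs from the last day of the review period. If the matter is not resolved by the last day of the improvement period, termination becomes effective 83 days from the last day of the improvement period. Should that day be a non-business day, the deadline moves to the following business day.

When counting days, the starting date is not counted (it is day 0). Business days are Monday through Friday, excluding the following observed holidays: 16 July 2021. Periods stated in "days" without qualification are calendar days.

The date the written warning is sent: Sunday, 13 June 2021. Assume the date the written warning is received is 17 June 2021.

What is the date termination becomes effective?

12 November 2021

The last day of the review period: 5 business days after Thursday, 17 June 2021, skipping weekends — Jun 18, Jun 21, Jun 22, Jun 23, Jun 24 — lands on Thursday, 24 June 2021.
Adding 58 calendar days to 24 June 2021 gives 21 August 2021, which is the last day of the improvement period.
The date termination becomes effective: 83 calendar days after 21 August 2021 is 12 November 2021. 12 November 2021 is a Friday and is not a listed holiday, so no roll-forward applies.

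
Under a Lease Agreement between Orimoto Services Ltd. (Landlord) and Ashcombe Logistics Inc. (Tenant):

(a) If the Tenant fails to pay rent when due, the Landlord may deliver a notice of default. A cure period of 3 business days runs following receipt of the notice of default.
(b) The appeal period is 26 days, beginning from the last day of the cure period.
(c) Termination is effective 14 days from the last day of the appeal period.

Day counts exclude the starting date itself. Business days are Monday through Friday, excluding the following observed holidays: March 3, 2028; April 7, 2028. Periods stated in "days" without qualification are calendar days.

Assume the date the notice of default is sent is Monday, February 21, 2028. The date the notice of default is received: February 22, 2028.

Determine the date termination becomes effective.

April 5, 2028

The last day of the cure period: counting 3 business days from Tuesday, February 22, 2028 (Feb 23, Feb 24, Feb 25, skipping weekends) reaches Friday, February 25, 2028.
The last day of the appeal period: 26 calendar days after February 25, 2028 is March 22, 2028.
The date termination becomes effective: March 22, 2028 + 14 days = April 5, 2028.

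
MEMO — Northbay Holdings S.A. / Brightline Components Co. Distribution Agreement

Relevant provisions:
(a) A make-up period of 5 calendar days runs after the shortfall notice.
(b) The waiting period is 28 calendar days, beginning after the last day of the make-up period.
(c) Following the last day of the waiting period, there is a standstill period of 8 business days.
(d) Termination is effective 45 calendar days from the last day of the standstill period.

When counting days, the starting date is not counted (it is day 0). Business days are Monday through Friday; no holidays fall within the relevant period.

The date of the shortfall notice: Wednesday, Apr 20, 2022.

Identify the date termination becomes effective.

Jul 17, 2022

The last day of the make-up period: Apr 20, 2022 + 5 days = Apr 25, 2022.
The last day of the waiting period: Apr 25, 2022 + 28 days = May 23, 2022.
The last day of the standstill period: 8 business days after Monday, May 23, 2022, skipping weekends — May 24, May 25, May 26, May 27, May 30, May 31, Jun 1, Jun 2 — lands on Thursday, Jun 2, 2022.
The date termination becomes effective: 45 calendar days after Jun 2, 2022 is Jul 17, 2022.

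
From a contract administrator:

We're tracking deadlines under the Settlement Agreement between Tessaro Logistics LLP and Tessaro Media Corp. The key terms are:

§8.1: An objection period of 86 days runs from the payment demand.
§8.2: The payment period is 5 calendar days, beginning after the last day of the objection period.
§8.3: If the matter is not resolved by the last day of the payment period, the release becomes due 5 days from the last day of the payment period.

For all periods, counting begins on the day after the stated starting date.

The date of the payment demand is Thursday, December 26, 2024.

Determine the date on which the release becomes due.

April 1, 2025

The last day of the objection period: December 26, 2024 + 86 days = March 22, 2025.
The last day of the payment period: March 22, 2025 + 5 days = March 27, 2025.
Adding 5 calendar days to March 27, 2025 gives April 1, 2025, which is the date on which the release becomes due.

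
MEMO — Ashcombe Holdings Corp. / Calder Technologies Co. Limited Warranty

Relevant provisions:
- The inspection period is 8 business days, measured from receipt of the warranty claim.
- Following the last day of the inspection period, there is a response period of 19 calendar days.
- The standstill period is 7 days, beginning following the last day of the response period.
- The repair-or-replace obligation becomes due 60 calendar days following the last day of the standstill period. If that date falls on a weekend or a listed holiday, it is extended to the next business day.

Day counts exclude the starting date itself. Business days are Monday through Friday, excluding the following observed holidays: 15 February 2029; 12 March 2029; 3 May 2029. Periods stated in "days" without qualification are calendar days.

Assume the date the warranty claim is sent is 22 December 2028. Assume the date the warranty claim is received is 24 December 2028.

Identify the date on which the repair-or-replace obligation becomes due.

The last day of the inspection period: counting 8 business days from Sunday, 24 December 2028 (Dec 25, Dec 26, Dec 27, Dec 28, Dec 29, Jan 1, Jan 2, Jan 3, skipping weekends) reaches Wednesday, 3 January 2029.
Adding 19 calendar days to 3 January 2029 gives 22 January 2029, which is the last day of the response period.
The last day of the standstill period: 22 January 2029 + 7 days = 29 January 2029.
The date on which the repair-or-replace obligation becomes due: 60 calendar days after 29 January 2029 is 30 March 2029. 30 March 2029 is a Friday and is not a listed holiday, so no roll-forward applies.

30 March 2029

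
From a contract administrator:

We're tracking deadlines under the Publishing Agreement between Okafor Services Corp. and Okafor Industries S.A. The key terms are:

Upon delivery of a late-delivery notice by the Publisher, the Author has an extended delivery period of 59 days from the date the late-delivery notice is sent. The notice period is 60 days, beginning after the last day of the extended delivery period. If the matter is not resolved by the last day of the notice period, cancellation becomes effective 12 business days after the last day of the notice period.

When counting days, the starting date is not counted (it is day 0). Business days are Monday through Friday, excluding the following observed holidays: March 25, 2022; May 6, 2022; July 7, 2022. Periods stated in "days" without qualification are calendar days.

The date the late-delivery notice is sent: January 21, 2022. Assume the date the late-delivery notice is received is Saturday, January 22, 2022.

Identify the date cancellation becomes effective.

June 7, 2022

The last day of the extended delivery period: 59 calendar days after January 21, 2022 is March 21, 2022.
Adding 60 calendar days to March 21, 2022 gives May 20, 2022, which is the last day of the notice period.
The date cancellation becomes effective: 12 business days after Friday, May 20, 2022, skipping weekends — May 23, May 24, May 25, May 26, …, Jun 3, Jun 6, Jun 7 — lands on Tuesday, June 7, 2022.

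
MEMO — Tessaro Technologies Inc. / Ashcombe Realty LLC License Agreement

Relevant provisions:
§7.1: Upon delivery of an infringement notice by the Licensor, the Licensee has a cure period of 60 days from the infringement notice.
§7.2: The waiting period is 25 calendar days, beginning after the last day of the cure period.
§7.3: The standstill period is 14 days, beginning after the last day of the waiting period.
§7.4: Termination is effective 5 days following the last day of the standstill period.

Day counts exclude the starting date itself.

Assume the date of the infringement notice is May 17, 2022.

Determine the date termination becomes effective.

Adding 60 calendar days to May 17, 2022 gives Jul 16, 2022, which is the last day of the cure period.
Adding 25 calendar days to Jul 16, 2022 gives Aug 10, 2022, which is the last day of the waiting period.
The last day of the standstill period: 14 calendar days after Aug 10, 2022 is Aug 24, 2022.
Adding 5 calendar days to Aug 24, 2022 gives Aug 29, 2022, which is the date termination becomes effective.

Aug 29, 2022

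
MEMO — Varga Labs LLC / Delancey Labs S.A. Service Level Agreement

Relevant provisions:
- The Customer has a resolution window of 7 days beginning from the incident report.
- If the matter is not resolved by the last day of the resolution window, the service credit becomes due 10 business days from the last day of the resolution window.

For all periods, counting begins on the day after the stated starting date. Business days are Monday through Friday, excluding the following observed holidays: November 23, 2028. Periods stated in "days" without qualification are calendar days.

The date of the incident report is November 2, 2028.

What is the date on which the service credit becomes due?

Adding 7 calendar days to November 2, 2028 gives November 9, 2028, which is the last day of the resolution window.
The date on which the service credit becomes due: counting 10 business days from Thursday, November 9, 2028 (Nov 10, Nov 13, Nov 14, Nov 15, Nov 16, Nov 17, Nov 20, Nov 21, Nov 22, Nov 24, skipping weekends and the listed holiday on Nov 23) reaches Friday, November 24, 2028.

November 24, 2028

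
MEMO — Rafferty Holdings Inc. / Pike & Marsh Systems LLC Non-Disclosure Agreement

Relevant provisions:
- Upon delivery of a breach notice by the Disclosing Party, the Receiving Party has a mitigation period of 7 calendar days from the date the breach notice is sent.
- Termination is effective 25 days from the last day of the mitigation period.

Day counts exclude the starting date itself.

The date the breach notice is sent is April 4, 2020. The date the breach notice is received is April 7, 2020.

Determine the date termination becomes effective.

The last day of the mitigation period: 7 calendar days after April 4, 2020 is April 11, 2020.
The date termination becomes effective: April 11, 2020 + 25 days = May 6, 2020.

May 6, 2020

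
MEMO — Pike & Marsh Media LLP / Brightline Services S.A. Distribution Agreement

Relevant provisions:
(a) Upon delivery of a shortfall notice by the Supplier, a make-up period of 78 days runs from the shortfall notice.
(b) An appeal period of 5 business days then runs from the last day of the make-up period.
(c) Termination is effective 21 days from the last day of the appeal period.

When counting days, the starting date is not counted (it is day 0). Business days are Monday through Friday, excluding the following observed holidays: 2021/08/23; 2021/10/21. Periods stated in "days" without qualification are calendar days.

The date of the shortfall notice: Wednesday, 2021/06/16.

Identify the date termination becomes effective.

The last day of the make-up period: 78 calendar days after 2021/06/16 is 2021/09/02.
From Thursday, 2021/09/02, 5 business days (Sep 3, Sep 6, Sep 7, Sep 8, Sep 9, skipping weekends) brings us to Thursday, 2021/09/09, which is the last day of the appeal period.
The date termination becomes effective: 2021/09/09 + 21 days = 2021/09/30.

2021/09/30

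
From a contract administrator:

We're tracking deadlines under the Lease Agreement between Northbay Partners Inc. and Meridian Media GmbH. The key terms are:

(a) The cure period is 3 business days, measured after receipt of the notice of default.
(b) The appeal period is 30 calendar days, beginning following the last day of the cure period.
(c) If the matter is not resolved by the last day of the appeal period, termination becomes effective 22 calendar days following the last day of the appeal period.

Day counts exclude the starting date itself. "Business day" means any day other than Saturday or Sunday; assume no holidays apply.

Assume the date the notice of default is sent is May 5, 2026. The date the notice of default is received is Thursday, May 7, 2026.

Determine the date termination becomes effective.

The last day of the cure period: counting 3 business days from Thursday, May 7, 2026 (May 8, May 11, May 12, skipping weekends) reaches Tuesday, May 12, 2026.
The last day of the appeal period: May 12, 2026 + 30 days = Jun 11, 2026.
The date termination becomes effective: Jun 11, 2026 + 22 days = Jul 3, 2026.

Jul 3, 2026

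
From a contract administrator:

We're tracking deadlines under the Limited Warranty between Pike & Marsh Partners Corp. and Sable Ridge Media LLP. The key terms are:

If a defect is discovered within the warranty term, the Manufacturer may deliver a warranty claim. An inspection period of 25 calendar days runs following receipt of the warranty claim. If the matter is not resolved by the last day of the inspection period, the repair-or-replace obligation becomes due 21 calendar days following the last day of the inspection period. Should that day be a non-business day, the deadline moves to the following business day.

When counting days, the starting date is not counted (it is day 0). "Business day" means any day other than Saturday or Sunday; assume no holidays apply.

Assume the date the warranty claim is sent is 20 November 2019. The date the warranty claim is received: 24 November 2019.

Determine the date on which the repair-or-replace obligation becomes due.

9 January 2020

The last day of the inspection period: 25 calendar days after 24 November 2019 is 19 December 2019.
The date on which the repair-or-replace obligation becomes due: 21 calendar days after 19 December 2019 is 9 January 2020. 9 January 2020 is a Thursday, so no roll-forward applies.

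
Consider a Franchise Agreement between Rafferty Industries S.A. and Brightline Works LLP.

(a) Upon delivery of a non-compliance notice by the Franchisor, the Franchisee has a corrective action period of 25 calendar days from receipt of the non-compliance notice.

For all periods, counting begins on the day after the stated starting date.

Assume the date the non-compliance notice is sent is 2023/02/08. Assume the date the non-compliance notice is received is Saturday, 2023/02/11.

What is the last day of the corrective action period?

The last day of the corrective action period: 25 calendar days after 2023/02/11 is 2023/03/08.

2023/03/08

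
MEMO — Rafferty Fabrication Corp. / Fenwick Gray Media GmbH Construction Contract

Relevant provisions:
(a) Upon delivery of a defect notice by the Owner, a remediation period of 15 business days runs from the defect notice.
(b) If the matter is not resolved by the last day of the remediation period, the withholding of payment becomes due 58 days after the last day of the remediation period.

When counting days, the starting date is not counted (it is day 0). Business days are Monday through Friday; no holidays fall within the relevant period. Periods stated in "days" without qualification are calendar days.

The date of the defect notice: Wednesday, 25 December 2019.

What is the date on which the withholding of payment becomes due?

From Wednesday, 25 December 2019, 15 business days (Dec 26, Dec 27, Dec 30, Dec 31, …, Jan 13, Jan 14, Jan 15, skipping weekends) brings us to Wednesday, 15 January 2020, which is the last day of the remediation period.
The date on which the withholding of payment becomes due: 58 calendar days after 15 January 2020 is 13 March 2020.

13 March 2020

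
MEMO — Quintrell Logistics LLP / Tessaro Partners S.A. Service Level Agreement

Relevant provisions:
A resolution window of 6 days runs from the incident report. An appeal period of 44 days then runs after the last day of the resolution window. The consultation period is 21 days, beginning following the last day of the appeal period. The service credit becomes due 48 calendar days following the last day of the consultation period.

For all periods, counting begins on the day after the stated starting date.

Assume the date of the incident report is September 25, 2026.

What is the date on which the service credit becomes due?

January 22, 2027

The last day of the resolution window: 6 calendar days after September 25, 2026 is October 1, 2026.
Adding 44 calendar days to October 1, 2026 gives November 14, 2026, which is the last day of the appeal period.
The last day of the consultation period: November 14, 2026 + 21 days = December 5, 2026.
The date on which the service credit becomes due: December 5, 2026 + 48 days = January 22, 2027.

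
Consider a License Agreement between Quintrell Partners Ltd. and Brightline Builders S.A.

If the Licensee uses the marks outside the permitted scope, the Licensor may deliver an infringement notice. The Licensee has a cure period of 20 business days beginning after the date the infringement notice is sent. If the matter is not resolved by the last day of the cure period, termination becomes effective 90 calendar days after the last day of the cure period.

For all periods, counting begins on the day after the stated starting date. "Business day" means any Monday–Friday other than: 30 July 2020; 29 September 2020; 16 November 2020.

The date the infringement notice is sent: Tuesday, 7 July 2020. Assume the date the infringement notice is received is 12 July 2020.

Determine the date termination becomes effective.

From Tuesday, 7 July 2020, 20 business days (Jul 8, Jul 9, Jul 10, Jul 13, …, Aug 3, Aug 4, Aug 5, skipping weekends and the listed holiday on Jul 30) brings us to Wednesday, 5 August 2020, which is the last day of the cure period.
Adding 90 calendar days to 5 August 2020 gives 3 November 2020, which is the date termination becomes effective.

3 November 2020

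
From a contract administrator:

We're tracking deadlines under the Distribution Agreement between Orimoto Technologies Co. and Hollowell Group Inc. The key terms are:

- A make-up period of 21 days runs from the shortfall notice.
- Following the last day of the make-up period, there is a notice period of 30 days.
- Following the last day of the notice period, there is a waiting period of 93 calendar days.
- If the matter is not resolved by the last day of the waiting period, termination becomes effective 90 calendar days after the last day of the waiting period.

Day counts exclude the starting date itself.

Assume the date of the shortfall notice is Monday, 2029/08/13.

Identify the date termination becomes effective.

The last day of the make-up period: 2029/08/13 + 21 days = 2029/09/03.
Adding 30 calendar days to 2029/09/03 gives 2029/10/03, which is the last day of the notice period.
The last day of the waiting period: 2029/10/03 + 93 days = 2030/01/04.
The date termination becomes effective: 90 calendar days after 2030/01/04 is 2030/04/04.

2030/04/04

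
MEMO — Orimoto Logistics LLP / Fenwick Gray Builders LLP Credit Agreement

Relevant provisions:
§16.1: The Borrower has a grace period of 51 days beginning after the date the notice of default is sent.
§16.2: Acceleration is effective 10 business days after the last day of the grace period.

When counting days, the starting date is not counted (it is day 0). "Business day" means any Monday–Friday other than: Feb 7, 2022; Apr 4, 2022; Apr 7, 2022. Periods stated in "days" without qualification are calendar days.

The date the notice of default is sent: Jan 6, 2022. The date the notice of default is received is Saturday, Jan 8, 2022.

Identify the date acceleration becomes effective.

Adding 51 calendar days to Jan 6, 2022 gives Feb 26, 2022, which is the last day of the grace period.
From Saturday, Feb 26, 2022, 10 business days (Feb 28, Mar 1, Mar 2, Mar 3, Mar 4, Mar 7, Mar 8, Mar 9, Mar 10, Mar 11, skipping weekends) brings us to Friday, Mar 11, 2022, which is the date acceleration becomes effective.

Mar 11, 2022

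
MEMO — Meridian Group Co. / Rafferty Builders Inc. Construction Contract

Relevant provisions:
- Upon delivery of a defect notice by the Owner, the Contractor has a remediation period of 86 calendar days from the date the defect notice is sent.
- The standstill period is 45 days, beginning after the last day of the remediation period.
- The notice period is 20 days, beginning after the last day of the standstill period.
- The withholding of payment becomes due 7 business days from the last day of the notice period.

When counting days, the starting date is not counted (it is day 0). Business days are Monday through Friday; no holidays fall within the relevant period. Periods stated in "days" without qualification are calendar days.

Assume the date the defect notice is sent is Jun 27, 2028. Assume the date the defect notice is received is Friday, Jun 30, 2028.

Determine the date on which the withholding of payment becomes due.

Dec 5, 2028

The last day of the remediation period: 86 calendar days after Jun 27, 2028 is Sep 21, 2028.
The last day of the standstill period: Sep 21, 2028 + 45 days = Nov 5, 2028.
The last day of the notice period: Nov 5, 2028 + 20 days = Nov 25, 2028.
The date on which the withholding of payment becomes due: counting 7 business days from Saturday, Nov 25, 2028 (Nov 27, Nov 28, Nov 29, Nov 30, Dec 1, Dec 4, Dec 5, skipping weekends) reaches Tuesday, Dec 5, 2028.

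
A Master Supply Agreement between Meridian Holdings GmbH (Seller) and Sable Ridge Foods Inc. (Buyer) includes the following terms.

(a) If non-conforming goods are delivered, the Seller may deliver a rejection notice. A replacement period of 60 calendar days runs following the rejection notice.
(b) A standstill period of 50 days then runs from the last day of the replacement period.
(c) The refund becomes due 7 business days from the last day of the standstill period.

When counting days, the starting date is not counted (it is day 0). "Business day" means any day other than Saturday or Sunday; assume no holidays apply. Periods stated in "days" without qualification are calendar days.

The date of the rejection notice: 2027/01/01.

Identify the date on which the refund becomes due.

The last day of the replacement period: 2027/01/01 + 60 days = 2027/03/02.
The last day of the standstill period: 50 calendar days after 2027/03/02 is 2027/04/21.
From Wednesday, 2027/04/21, 7 business days (Apr 22, Apr 23, Apr 26, Apr 27, Apr 28, Apr 29, Apr 30, skipping weekends) brings us to Friday, 2027/04/30, which is the date on which the refund becomes due.

2027/04/30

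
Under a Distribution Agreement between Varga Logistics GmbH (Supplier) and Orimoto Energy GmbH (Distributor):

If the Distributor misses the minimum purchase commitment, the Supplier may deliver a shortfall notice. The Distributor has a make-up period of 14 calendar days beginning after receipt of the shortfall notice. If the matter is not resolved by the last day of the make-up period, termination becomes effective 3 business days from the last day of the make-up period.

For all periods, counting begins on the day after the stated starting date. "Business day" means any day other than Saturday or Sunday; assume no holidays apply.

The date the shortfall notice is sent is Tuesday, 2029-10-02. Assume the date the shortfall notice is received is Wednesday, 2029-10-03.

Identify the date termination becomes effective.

2029-10-22

The last day of the make-up period: 14 calendar days after 2029-10-03 is 2029-10-17.
From Wednesday, 2029-10-17, 3 business days (Oct 18, Oct 19, Oct 22, skipping weekends) brings us to Monday, 2029-10-22, which is the date termination becomes effective.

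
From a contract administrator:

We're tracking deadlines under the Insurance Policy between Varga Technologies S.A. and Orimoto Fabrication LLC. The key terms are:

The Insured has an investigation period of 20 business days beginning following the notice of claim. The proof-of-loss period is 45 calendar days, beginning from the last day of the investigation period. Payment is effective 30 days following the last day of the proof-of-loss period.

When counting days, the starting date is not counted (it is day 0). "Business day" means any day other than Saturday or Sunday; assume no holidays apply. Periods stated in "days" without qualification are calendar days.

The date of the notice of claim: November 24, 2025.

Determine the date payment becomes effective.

March 7, 2026

The last day of the investigation period: counting 20 business days from Monday, November 24, 2025 (Nov 25, Nov 26, Nov 27, Nov 28, …, Dec 18, Dec 19, Dec 22, skipping weekends) reaches Monday, December 22, 2025.
The last day of the proof-of-loss period: 45 calendar days after December 22, 2025 is February 5, 2026.
Adding 30 calendar days to February 5, 2026 gives March 7, 2026, which is the date payment becomes effective.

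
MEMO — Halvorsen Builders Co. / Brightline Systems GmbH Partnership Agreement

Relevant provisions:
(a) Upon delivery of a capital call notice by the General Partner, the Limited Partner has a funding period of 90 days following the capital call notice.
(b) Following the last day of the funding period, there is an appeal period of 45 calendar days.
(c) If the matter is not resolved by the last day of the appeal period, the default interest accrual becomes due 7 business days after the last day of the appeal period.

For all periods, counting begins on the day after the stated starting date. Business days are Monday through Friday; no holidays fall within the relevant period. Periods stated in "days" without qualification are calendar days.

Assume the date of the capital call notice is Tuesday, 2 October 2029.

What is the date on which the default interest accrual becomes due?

25 February 2030

The last day of the funding period: 90 calendar days after 2 October 2029 is 31 December 2029.
The last day of the appeal period: 31 December 2029 + 45 days = 14 February 2030.
From Thursday, 14 February 2030, 7 business days (Feb 15, Feb 18, Feb 19, Feb 20, Feb 21, Feb 22, Feb 25, skipping weekends) brings us to Monday, 25 February 2030, which is the date on which the default interest accrual becomes due.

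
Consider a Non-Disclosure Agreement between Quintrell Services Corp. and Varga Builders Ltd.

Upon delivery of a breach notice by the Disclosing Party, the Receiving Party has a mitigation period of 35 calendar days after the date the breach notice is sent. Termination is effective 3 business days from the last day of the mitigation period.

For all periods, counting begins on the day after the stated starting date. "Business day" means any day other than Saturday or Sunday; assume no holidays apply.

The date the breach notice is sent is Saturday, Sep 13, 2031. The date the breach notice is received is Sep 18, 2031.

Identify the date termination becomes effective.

Oct 22, 2031

Adding 35 calendar days to Sep 13, 2031 gives Oct 18, 2031, which is the last day of the mitigation period.
The date termination becomes effective: 3 business days after Saturday, Oct 18, 2031, skipping weekends — Oct 20, Oct 21, Oct 22 — lands on Wednesday, Oct 22, 2031.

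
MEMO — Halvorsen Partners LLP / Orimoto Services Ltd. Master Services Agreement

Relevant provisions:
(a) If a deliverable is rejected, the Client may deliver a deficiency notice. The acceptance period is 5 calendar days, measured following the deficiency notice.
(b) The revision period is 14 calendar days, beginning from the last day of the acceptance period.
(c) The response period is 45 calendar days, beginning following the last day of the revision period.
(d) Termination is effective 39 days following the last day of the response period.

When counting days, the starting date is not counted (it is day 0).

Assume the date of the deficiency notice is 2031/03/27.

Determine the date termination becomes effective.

The last day of the acceptance period: 2031/03/27 + 5 days = 2031/04/01.
The last day of the revision period: 14 calendar days after 2031/04/01 is 2031/04/15.
Adding 45 calendar days to 2031/04/15 gives 2031/05/30, which is the last day of the response period.
Adding 39 calendar days to 2031/05/30 gives 2031/07/08, which is the date termination becomes effective.

2031/07/08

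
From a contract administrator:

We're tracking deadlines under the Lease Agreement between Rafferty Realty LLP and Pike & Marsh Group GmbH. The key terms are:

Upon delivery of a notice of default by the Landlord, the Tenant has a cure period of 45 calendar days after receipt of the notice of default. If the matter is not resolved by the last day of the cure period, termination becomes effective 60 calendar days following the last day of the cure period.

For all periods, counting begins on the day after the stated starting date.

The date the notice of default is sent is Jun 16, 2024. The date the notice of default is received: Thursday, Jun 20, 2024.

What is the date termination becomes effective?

Oct 3, 2024

The last day of the cure period: Jun 20, 2024 + 45 days = Aug 4, 2024.
Adding 60 calendar days to Aug 4, 2024 gives Oct 3, 2024, which is the date termination becomes effective.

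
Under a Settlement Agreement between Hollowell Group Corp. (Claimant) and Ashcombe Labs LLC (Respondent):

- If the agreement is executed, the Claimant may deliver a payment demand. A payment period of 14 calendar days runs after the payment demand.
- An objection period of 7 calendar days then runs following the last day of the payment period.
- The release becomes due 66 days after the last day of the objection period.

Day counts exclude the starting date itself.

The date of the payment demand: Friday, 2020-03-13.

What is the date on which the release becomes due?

The last day of the payment period: 2020-03-13 + 14 days = 2020-03-27.
The last day of the objection period: 2020-03-27 + 7 days = 2020-04-03.
Adding 66 calendar days to 2020-04-03 gives 2020-06-08, which is the date on which the release becomes due.

2020-06-08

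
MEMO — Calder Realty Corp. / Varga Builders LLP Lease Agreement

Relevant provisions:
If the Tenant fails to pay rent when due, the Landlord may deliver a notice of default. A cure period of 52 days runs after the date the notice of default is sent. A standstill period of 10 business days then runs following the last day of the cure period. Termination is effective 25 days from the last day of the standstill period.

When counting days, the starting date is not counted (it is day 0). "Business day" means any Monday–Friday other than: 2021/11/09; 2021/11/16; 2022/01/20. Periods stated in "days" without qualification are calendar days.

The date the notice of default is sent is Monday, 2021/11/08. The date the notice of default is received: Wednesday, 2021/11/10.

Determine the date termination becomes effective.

Adding 52 calendar days to 2021/11/08 gives 2021/12/30, which is the last day of the cure period.
The last day of the standstill period: counting 10 business days from Thursday, 2021/12/30 (Dec 31, Jan 3, Jan 4, Jan 5, Jan 6, Jan 7, Jan 10, Jan 11, Jan 12, Jan 13, skipping weekends) reaches Thursday, 2022/01/13.
The date termination becomes effective: 25 calendar days after 2022/01/13 is 2022/02/07.

2022/02/07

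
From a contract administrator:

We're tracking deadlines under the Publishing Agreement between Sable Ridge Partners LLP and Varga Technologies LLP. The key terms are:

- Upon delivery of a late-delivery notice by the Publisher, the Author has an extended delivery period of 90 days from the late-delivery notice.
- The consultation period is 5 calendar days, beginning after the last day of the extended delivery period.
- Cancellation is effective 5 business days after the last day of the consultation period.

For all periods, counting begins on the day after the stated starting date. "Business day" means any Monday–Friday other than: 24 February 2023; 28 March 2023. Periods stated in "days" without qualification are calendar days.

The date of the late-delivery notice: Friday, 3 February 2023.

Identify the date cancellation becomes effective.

The last day of the extended delivery period: 90 calendar days after 3 February 2023 is 4 May 2023.
Adding 5 calendar days to 4 May 2023 gives 9 May 2023, which is the last day of the consultation period.
The date cancellation becomes effective: counting 5 business days from Tuesday, 9 May 2023 (May 10, May 11, May 12, May 15, May 16, skipping weekends) reaches Tuesday, 16 May 2023.

16 May 2023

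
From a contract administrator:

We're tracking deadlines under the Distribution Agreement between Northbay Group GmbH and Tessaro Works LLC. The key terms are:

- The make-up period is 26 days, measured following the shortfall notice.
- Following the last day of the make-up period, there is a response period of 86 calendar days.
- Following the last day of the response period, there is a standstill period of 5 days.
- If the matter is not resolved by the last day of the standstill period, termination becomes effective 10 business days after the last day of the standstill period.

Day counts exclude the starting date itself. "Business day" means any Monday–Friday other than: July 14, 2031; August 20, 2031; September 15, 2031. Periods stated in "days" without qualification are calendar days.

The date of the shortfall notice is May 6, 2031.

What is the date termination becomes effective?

September 12, 2031

Adding 26 calendar days to May 6, 2031 gives June 1, 2031, which is the last day of the make-up period.
Adding 86 calendar days to June 1, 2031 gives August 26, 2031, which is the last day of the response period.
The last day of the standstill period: 5 calendar days after August 26, 2031 is August 31, 2031.
The date termination becomes effective: counting 10 business days from Sunday, August 31, 2031 (Sep 1, Sep 2, Sep 3, Sep 4, Sep 5, Sep 8, Sep 9, Sep 10, Sep 11, Sep 12, skipping weekends) reaches Friday, September 12, 2031.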